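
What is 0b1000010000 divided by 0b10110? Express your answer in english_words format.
Convert 0b1000010000 (binary) → 512 + 16 = 528 (decimal)
Convert 0b10110 (binary) → 16 + 4 + 2 = 22 (decimal)
Compute 528 ÷ 22 = 24
Convert 24 (decimal) → twenty-four (English words)
twenty-four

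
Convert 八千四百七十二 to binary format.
Convert 八千四百七十二 (Chinese numeral) → 8×1000 + 4×100 + 7×10 + 2 = 8472 (decimal)
Convert 8472 (decimal) → 8472 = 8192 + 256 + 16 + 8 → 0b10000100011000 (binary)
0b10000100011000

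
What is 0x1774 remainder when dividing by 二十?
Convert 0x1774 (hexadecimal) → 1×4096 + 7×256 + 7×16 + 4 = 6004 (decimal)
Convert 二十 (Chinese numeral) → 2×10 = 20 (decimal)
Compute 6004 mod 20 = 4
4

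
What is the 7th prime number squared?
The 7th prime number = 17
Compute 17² = 17 × 17 = 289
289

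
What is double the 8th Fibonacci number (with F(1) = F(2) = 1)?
The 8th Fibonacci number (with F(1) = F(2) = 1): 1, 1, 2, 3, 5, 8, 13, 21 → 21
Compute 21 × 2 = 42
42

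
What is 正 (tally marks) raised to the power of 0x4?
Convert 正 (tally marks) → 5 (decimal)
Convert 0x4 (hexadecimal) → 4 (decimal)
Compute 5 ^ 4 = 625
625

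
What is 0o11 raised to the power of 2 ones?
Convert 0o11 (octal) → 1×8 + 1 = 9 (decimal)
Convert 2 ones (place-value notation) → 2 (decimal)
Compute 9 ^ 2 = 81
81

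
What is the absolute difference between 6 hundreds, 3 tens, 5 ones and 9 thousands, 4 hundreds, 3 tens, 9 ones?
Convert 6 hundreds, 3 tens, 5 ones (place-value notation) → 6×100 + 3×10 + 5 = 635 (decimal)
Convert 9 thousands, 4 hundreds, 3 tens, 9 ones (place-value notation) → 9×1000 + 4×100 + 3×10 + 9 = 9439 (decimal)
Compute |635 - 9439| = 8804
8804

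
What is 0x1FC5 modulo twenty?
Convert 0x1FC5 (hexadecimal) → 1×4096 + 15×256 + 12×16 + 5 = 8133 (decimal)
Convert twenty (English words) → 20 (decimal)
Compute 8133 mod 20 = 13
13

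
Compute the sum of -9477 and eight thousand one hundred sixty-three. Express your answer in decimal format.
Convert eight thousand one hundred sixty-three (English words) → 8×1000 + 1×100 + 63 = 8163 (decimal)
Compute -9477 + 8163 = -1314
-1314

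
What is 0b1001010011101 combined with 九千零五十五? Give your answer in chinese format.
Convert 0b1001010011101 (binary) → 4096 + 512 + 128 + 16 + 8 + 4 + 1 = 4765 (decimal)
Convert 九千零五十五 (Chinese numeral) → 9×1000 + 5×10 + 5 = 9055 (decimal)
Compute 4765 + 9055 = 13820
Convert 13820 (decimal) → 13820 = 1×10000 + 3×1000 + 8×100 + 2×10 → 一万三千八百二十 (Chinese numeral)
一万三千八百二十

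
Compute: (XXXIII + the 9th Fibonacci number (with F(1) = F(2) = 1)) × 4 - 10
Convert XXXIII (Roman numeral) → 10 + 10 + 10 + 1 + 1 + 1 = 33 (decimal)
Convert the 9th Fibonacci number (with F(1) = F(2) = 1) (Fibonacci index) → 1, 1, 2, 3, 5, 8, 13, 21, 34 → 34 (decimal)
Expression in decimal: (33 + 34) × 4 - 10
Parentheses first: 33 + 34 = 67
Multiply: 67 × 4 = 268
Subtract: 268 - 10 = 258
258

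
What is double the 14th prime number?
The 14th prime number = 43
Compute 43 × 2 = 86
86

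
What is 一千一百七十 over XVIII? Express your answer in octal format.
Convert 一千一百七十 (Chinese numeral) → 1×1000 + 1×100 + 7×10 = 1170 (decimal)
Convert XVIII (Roman numeral) → 10 + 5 + 1 + 1 + 1 = 18 (decimal)
Compute 1170 ÷ 18 = 65
Convert 65 (decimal) → 65 = 1×64 + 1 → 0o101 (octal)
0o101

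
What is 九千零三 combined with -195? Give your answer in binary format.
Convert 九千零三 (Chinese numeral) → 9×1000 + 3 = 9003 (decimal)
Compute 9003 + -195 = 8808
Convert 8808 (decimal) → 8808 = 8192 + 512 + 64 + 32 + 8 → 0b10001001101000 (binary)
0b10001001101000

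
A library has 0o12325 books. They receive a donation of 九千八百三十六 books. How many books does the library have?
Convert 0o12325 (octal) → 1×4096 + 2×512 + 3×64 + 2×8 + 5 = 5333 (decimal)
Convert 九千八百三十六 (Chinese numeral) → 9×1000 + 8×100 + 3×10 + 6 = 9836 (decimal)
Compute 5333 + 9836 = 15169
15169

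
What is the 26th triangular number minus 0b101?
The 26th triangular number = 26×27/2 = 351
Convert 0b101 (binary) → 4 + 1 = 5 (decimal)
Compute 351 - 5 = 346
346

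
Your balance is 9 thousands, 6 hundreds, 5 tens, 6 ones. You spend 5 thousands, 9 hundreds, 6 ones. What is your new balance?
Convert 9 thousands, 6 hundreds, 5 tens, 6 ones (place-value notation) → 9×1000 + 6×100 + 5×10 + 6 = 9656 (decimal)
Convert 5 thousands, 9 hundreds, 6 ones (place-value notation) → 5×1000 + 9×100 + 6 = 5906 (decimal)
Compute 9656 - 5906 = 3750
3750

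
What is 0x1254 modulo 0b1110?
Convert 0x1254 (hexadecimal) → 1×4096 + 2×256 + 5×16 + 4 = 4692 (decimal)
Convert 0b1110 (binary) → 8 + 4 + 2 = 14 (decimal)
Compute 4692 mod 14 = 2
2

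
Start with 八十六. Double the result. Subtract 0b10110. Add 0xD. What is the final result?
Convert 八十六 (Chinese numeral) → 8×10 + 6 = 86 (decimal)
Start: 86
86 × 2 = 172
Convert 0b10110 (binary) → 16 + 4 + 2 = 22 (decimal)
172 - 22 = 150
Convert 0xD (hexadecimal) → 13 (decimal)
150 + 13 = 163
163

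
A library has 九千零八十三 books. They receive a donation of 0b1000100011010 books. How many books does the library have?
Convert 九千零八十三 (Chinese numeral) → 9×1000 + 8×10 + 3 = 9083 (decimal)
Convert 0b1000100011010 (binary) → 4096 + 256 + 16 + 8 + 2 = 4378 (decimal)
Compute 9083 + 4378 = 13461
13461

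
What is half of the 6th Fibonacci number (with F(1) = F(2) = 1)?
The 6th Fibonacci number (with F(1) = F(2) = 1): 1, 1, 2, 3, 5, 8 → 8
Compute 8 ÷ 2 = 4
4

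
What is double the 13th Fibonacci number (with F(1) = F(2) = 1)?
The 13th Fibonacci number (with F(1) = F(2) = 1): 1, 1, 2, 3, 5, 8, 13, 21, 34, 55, 89, 144, 233 → 233
Compute 233 × 2 = 466
466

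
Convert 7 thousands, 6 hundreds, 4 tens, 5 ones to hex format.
Convert 7 thousands, 6 hundreds, 4 tens, 5 ones (place-value notation) → 7×1000 + 6×100 + 4×10 + 5 = 7645 (decimal)
Convert 7645 (decimal) → 7645 = 1×4096 + 13×256 + 13×16 + 13 → 0x1DDD (hexadecimal)
0x1DDD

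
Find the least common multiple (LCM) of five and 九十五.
Convert five (English words) → 5 (decimal)
Convert 九十五 (Chinese numeral) → 9×10 + 5 = 95 (decimal)
Compute lcm(5, 95) = 95
95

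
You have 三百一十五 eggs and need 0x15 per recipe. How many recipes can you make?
Convert 三百一十五 (Chinese numeral) → 3×100 + 1×10 + 5 = 315 (decimal)
Convert 0x15 (hexadecimal) → 1×16 + 5 = 21 (decimal)
Compute 315 ÷ 21 = 15
15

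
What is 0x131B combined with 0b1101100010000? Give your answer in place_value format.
Convert 0x131B (hexadecimal) → 1×4096 + 3×256 + 1×16 + 11 = 4891 (decimal)
Convert 0b1101100010000 (binary) → 4096 + 2048 + 512 + 256 + 16 = 6928 (decimal)
Compute 4891 + 6928 = 11819
Convert 11819 (decimal) → 11819 = 11×1000 + 8×100 + 1×10 + 9 → 11 thousands, 8 hundreds, 1 ten, 9 ones (place-value notation)
11 thousands, 8 hundreds, 1 ten, 9 ones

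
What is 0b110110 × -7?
Convert 0b110110 (binary) → 32 + 16 + 4 + 2 = 54 (decimal)
Compute 54 × -7 = -378
-378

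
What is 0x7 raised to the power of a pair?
Convert 0x7 (hexadecimal) → 7 (decimal)
Convert a pair (colloquial) → 2 (decimal)
Compute 7 ^ 2 = 49
49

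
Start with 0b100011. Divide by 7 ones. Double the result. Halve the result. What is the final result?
Convert 0b100011 (binary) → 32 + 2 + 1 = 35 (decimal)
Start: 35
Convert 7 ones (place-value notation) → 7 (decimal)
35 ÷ 7 = 5
5 × 2 = 10
10 ÷ 2 = 5
5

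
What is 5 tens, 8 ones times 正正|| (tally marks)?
Convert 5 tens, 8 ones (place-value notation) → 5×10 + 8 = 58 (decimal)
Convert 正正|| (tally marks) → 5 + 5 + 2 = 12 (decimal)
Compute 58 × 12 = 696
696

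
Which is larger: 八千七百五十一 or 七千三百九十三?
Convert 八千七百五十一 (Chinese numeral) → 8×1000 + 7×100 + 5×10 + 1 = 8751 (decimal)
Convert 七千三百九十三 (Chinese numeral) → 7×1000 + 3×100 + 9×10 + 3 = 7393 (decimal)
Compare 8751 vs 7393: larger = 8751
8751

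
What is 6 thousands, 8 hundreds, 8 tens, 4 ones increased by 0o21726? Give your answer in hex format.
Convert 6 thousands, 8 hundreds, 8 tens, 4 ones (place-value notation) → 6×1000 + 8×100 + 8×10 + 4 = 6884 (decimal)
Convert 0o21726 (octal) → 2×4096 + 1×512 + 7×64 + 2×8 + 6 = 9174 (decimal)
Compute 6884 + 9174 = 16058
Convert 16058 (decimal) → 16058 = 3×4096 + 14×256 + 11×16 + 10 → 0x3EBA (hexadecimal)
0x3EBA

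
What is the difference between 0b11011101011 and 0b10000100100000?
Convert 0b11011101011 (binary) → 1024 + 512 + 128 + 64 + 32 + 8 + 2 + 1 = 1771 (decimal)
Convert 0b10000100100000 (binary) → 8192 + 256 + 32 = 8480 (decimal)
Difference: |1771 - 8480| = 6709
6709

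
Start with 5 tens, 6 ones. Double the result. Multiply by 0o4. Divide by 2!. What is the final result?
Convert 5 tens, 6 ones (place-value notation) → 5×10 + 6 = 56 (decimal)
Start: 56
56 × 2 = 112
Convert 0o4 (octal) → 4 (decimal)
112 × 4 = 448
Convert 2! (factorial) → 2 (decimal)
448 ÷ 2 = 224
224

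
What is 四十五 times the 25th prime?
Convert 四十五 (Chinese numeral) → 4×10 + 5 = 45 (decimal)
Convert the 25th prime (prime index) → 97 (decimal)
Compute 45 × 97 = 4365
4365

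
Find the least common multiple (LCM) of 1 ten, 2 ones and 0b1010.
Convert 1 ten, 2 ones (place-value notation) → 1×10 + 2 = 12 (decimal)
Convert 0b1010 (binary) → 8 + 2 = 10 (decimal)
Compute lcm(12, 10) = 60
60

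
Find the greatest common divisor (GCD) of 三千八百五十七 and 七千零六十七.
Convert 三千八百五十七 (Chinese numeral) → 3×1000 + 8×100 + 5×10 + 7 = 3857 (decimal)
Convert 七千零六十七 (Chinese numeral) → 7×1000 + 6×10 + 7 = 7067 (decimal)
Compute gcd(3857, 7067) = 1
1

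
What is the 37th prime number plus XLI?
The 37th prime number = 157
Convert XLI (Roman numeral) → 40 + 1 = 41 (decimal)
Compute 157 + 41 = 198
198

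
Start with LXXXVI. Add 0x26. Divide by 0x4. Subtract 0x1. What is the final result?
Convert LXXXVI (Roman numeral) → 50 + 10 + 10 + 10 + 5 + 1 = 86 (decimal)
Start: 86
Convert 0x26 (hexadecimal) → 2×16 + 6 = 38 (decimal)
86 + 38 = 124
Convert 0x4 (hexadecimal) → 4 (decimal)
124 ÷ 4 = 31
Convert 0x1 (hexadecimal) → 1 (decimal)
31 - 1 = 30
30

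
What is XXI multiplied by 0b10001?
Convert XXI (Roman numeral) → 10 + 10 + 1 = 21 (decimal)
Convert 0b10001 (binary) → 16 + 1 = 17 (decimal)
Compute 21 × 17 = 357
357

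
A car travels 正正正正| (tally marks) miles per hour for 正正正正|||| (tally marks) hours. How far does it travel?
Convert 正正正正| (tally marks) → 5 + 5 + 5 + 5 + 1 = 21 (decimal)
Convert 正正正正|||| (tally marks) → 5 + 5 + 5 + 5 + 4 = 24 (decimal)
Compute 21 × 24 = 504
504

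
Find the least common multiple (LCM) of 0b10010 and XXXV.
Convert 0b10010 (binary) → 16 + 2 = 18 (decimal)
Convert XXXV (Roman numeral) → 10 + 10 + 10 + 5 = 35 (decimal)
Compute lcm(18, 35) = 630
630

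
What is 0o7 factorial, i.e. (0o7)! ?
Convert 0o7 (octal) → 7 (decimal)
Compute 7! = 5040
5040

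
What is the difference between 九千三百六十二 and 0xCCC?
Convert 九千三百六十二 (Chinese numeral) → 9×1000 + 3×100 + 6×10 + 2 = 9362 (decimal)
Convert 0xCCC (hexadecimal) → 12×256 + 12×16 + 12 = 3276 (decimal)
Difference: |9362 - 3276| = 6086
6086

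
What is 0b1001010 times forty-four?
Convert 0b1001010 (binary) → 64 + 8 + 2 = 74 (decimal)
Convert forty-four (English words) → 44 (decimal)
Compute 74 × 44 = 3256
3256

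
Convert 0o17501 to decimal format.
Convert 0o17501 (octal) → 1×4096 + 7×512 + 5×64 + 1 = 8001 (decimal)
8001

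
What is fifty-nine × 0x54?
Convert fifty-nine (English words) → 59 (decimal)
Convert 0x54 (hexadecimal) → 5×16 + 4 = 84 (decimal)
Compute 59 × 84 = 4956
4956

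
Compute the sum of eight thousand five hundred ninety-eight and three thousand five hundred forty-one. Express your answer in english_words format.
Convert eight thousand five hundred ninety-eight (English words) → 8×1000 + 5×100 + 98 = 8598 (decimal)
Convert three thousand five hundred forty-one (English words) → 3×1000 + 5×100 + 41 = 3541 (decimal)
Compute 8598 + 3541 = 12139
Convert 12139 (decimal) → 12139 = 12×1000 + 1×100 + 39 → twelve thousand one hundred thirty-nine (English words)
twelve thousand one hundred thirty-nine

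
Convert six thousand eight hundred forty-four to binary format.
Convert six thousand eight hundred forty-four (English words) → 6×1000 + 8×100 + 44 = 6844 (decimal)
Convert 6844 (decimal) → 6844 = 4096 + 2048 + 512 + 128 + 32 + 16 + 8 + 4 → 0b1101010111100 (binary)
0b1101010111100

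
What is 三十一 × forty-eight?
Convert 三十一 (Chinese numeral) → 3×10 + 1 = 31 (decimal)
Convert forty-eight (English words) → 48 (decimal)
Compute 31 × 48 = 1488
1488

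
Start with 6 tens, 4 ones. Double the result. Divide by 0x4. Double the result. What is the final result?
Convert 6 tens, 4 ones (place-value notation) → 6×10 + 4 = 64 (decimal)
Start: 64
64 × 2 = 128
Convert 0x4 (hexadecimal) → 4 (decimal)
128 ÷ 4 = 32
32 × 2 = 64
64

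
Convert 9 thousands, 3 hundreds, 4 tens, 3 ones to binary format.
Convert 9 thousands, 3 hundreds, 4 tens, 3 ones (place-value notation) → 9×1000 + 3×100 + 4×10 + 3 = 9343 (decimal)
Convert 9343 (decimal) → 9343 = 8192 + 1024 + 64 + 32 + 16 + 8 + 4 + 2 + 1 → 0b10010001111111 (binary)
0b10010001111111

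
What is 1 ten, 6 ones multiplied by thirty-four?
Convert 1 ten, 6 ones (place-value notation) → 1×10 + 6 = 16 (decimal)
Convert thirty-four (English words) → 34 (decimal)
Compute 16 × 34 = 544
544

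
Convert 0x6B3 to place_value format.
Convert 0x6B3 (hexadecimal) → 6×256 + 11×16 + 3 = 1715 (decimal)
Convert 1715 (decimal) → 1715 = 1×1000 + 7×100 + 1×10 + 5 → 1 thousand, 7 hundreds, 1 ten, 5 ones (place-value notation)
1 thousand, 7 hundreds, 1 ten, 5 ones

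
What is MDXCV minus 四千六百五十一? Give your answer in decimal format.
Convert MDXCV (Roman numeral) → 1000 + 500 + 90 + 5 = 1595 (decimal)
Convert 四千六百五十一 (Chinese numeral) → 4×1000 + 6×100 + 5×10 + 1 = 4651 (decimal)
Compute 1595 - 4651 = -3056
-3056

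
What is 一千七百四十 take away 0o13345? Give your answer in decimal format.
Convert 一千七百四十 (Chinese numeral) → 1×1000 + 7×100 + 4×10 = 1740 (decimal)
Convert 0o13345 (octal) → 1×4096 + 3×512 + 3×64 + 4×8 + 5 = 5861 (decimal)
Compute 1740 - 5861 = -4121
-4121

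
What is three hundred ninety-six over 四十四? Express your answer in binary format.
Convert three hundred ninety-six (English words) → 3×100 + 96 = 396 (decimal)
Convert 四十四 (Chinese numeral) → 4×10 + 4 = 44 (decimal)
Compute 396 ÷ 44 = 9
Convert 9 (decimal) → 9 = 8 + 1 → 0b1001 (binary)
0b1001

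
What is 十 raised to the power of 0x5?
Convert 十 (Chinese numeral) → 1×10 = 10 (decimal)
Convert 0x5 (hexadecimal) → 5 (decimal)
Compute 10 ^ 5 = 100000
100000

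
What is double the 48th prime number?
The 48th prime number = 223
Compute 223 × 2 = 446
446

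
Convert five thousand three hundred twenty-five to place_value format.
Convert five thousand three hundred twenty-five (English words) → 5×1000 + 3×100 + 25 = 5325 (decimal)
Convert 5325 (decimal) → 5325 = 5×1000 + 3×100 + 2×10 + 5 → 5 thousands, 3 hundreds, 2 tens, 5 ones (place-value notation)
5 thousands, 3 hundreds, 2 tens, 5 ones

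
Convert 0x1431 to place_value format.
Convert 0x1431 (hexadecimal) → 1×4096 + 4×256 + 3×16 + 1 = 5169 (decimal)
Convert 5169 (decimal) → 5169 = 5×1000 + 1×100 + 6×10 + 9 → 5 thousands, 1 hundred, 6 tens, 9 ones (place-value notation)
5 thousands, 1 hundred, 6 tens, 9 ones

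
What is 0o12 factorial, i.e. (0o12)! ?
Convert 0o12 (octal) → 1×8 + 2 = 10 (decimal)
Compute 10! = 3628800
3628800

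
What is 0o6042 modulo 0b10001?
Convert 0o6042 (octal) → 6×512 + 4×8 + 2 = 3106 (decimal)
Convert 0b10001 (binary) → 16 + 1 = 17 (decimal)
Compute 3106 mod 17 = 12
12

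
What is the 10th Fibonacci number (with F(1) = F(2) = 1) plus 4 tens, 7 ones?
The 10th Fibonacci number (with F(1) = F(2) = 1): 1, 1, 2, 3, 5, 8, 13, 21, 34, 55 → 55
Convert 4 tens, 7 ones (place-value notation) → 4×10 + 7 = 47 (decimal)
Compute 55 + 47 = 102
102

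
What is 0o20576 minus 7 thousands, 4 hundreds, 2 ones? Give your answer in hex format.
Convert 0o20576 (octal) → 2×4096 + 5×64 + 7×8 + 6 = 8574 (decimal)
Convert 7 thousands, 4 hundreds, 2 ones (place-value notation) → 7×1000 + 4×100 + 2 = 7402 (decimal)
Compute 8574 - 7402 = 1172
Convert 1172 (decimal) → 1172 = 4×256 + 9×16 + 4 → 0x494 (hexadecimal)
0x494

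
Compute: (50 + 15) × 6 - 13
Parentheses first: 50 + 15 = 65
Multiply: 65 × 6 = 390
Subtract: 390 - 13 = 377
377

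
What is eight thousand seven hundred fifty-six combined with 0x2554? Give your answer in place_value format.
Convert eight thousand seven hundred fifty-six (English words) → 8×1000 + 7×100 + 56 = 8756 (decimal)
Convert 0x2554 (hexadecimal) → 2×4096 + 5×256 + 5×16 + 4 = 9556 (decimal)
Compute 8756 + 9556 = 18312
Convert 18312 (decimal) → 18312 = 18×1000 + 3×100 + 1×10 + 2 → 18 thousands, 3 hundreds, 1 ten, 2 ones (place-value notation)
18 thousands, 3 hundreds, 1 ten, 2 ones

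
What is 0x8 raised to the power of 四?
Convert 0x8 (hexadecimal) → 8 (decimal)
Convert 四 (Chinese numeral) → 4 (decimal)
Compute 8 ^ 4 = 4096
4096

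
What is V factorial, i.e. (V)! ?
Convert V (Roman numeral) → 5 (decimal)
Compute 5! = 120
120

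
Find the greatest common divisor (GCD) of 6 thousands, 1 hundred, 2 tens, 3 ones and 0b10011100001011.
Convert 6 thousands, 1 hundred, 2 tens, 3 ones (place-value notation) → 6×1000 + 1×100 + 2×10 + 3 = 6123 (decimal)
Convert 0b10011100001011 (binary) → 8192 + 1024 + 512 + 256 + 8 + 2 + 1 = 9995 (decimal)
Compute gcd(6123, 9995) = 1
1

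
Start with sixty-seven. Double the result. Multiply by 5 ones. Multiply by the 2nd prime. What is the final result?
Convert sixty-seven (English words) → 67 (decimal)
Start: 67
67 × 2 = 134
Convert 5 ones (place-value notation) → 5 (decimal)
134 × 5 = 670
Convert the 2nd prime (prime index) → 3 (decimal)
670 × 3 = 2010
2010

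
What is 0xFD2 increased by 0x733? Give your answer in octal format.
Convert 0xFD2 (hexadecimal) → 15×256 + 13×16 + 2 = 4050 (decimal)
Convert 0x733 (hexadecimal) → 7×256 + 3×16 + 3 = 1843 (decimal)
Compute 4050 + 1843 = 5893
Convert 5893 (decimal) → 5893 = 1×4096 + 3×512 + 4×64 + 5 → 0o13405 (octal)
0o13405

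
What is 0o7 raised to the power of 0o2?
Convert 0o7 (octal) → 7 (decimal)
Convert 0o2 (octal) → 2 (decimal)
Compute 7 ^ 2 = 49
49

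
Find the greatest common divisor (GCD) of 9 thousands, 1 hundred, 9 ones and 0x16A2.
Convert 9 thousands, 1 hundred, 9 ones (place-value notation) → 9×1000 + 1×100 + 9 = 9109 (decimal)
Convert 0x16A2 (hexadecimal) → 1×4096 + 6×256 + 10×16 + 2 = 5794 (decimal)
Compute gcd(9109, 5794) = 1
1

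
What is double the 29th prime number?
The 29th prime number = 109
Compute 109 × 2 = 218
218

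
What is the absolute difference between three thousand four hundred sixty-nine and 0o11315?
Convert three thousand four hundred sixty-nine (English words) → 3×1000 + 4×100 + 69 = 3469 (decimal)
Convert 0o11315 (octal) → 1×4096 + 1×512 + 3×64 + 1×8 + 5 = 4813 (decimal)
Compute |3469 - 4813| = 1344
1344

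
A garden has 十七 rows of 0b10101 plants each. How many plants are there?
Convert 0b10101 (binary) → 16 + 4 + 1 = 21 (decimal)
Convert 十七 (Chinese numeral) → 1×10 + 7 = 17 (decimal)
Compute 21 × 17 = 357
357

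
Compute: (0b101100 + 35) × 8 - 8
Convert 0b101100 (binary) → 32 + 8 + 4 = 44 (decimal)
Expression in decimal: (44 + 35) × 8 - 8
Parentheses first: 44 + 35 = 79
Multiply: 79 × 8 = 632
Subtract: 632 - 8 = 624
624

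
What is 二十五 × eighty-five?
Convert 二十五 (Chinese numeral) → 2×10 + 5 = 25 (decimal)
Convert eighty-five (English words) → 85 (decimal)
Compute 25 × 85 = 2125
2125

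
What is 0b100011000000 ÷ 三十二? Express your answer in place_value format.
Convert 0b100011000000 (binary) → 2048 + 128 + 64 = 2240 (decimal)
Convert 三十二 (Chinese numeral) → 3×10 + 2 = 32 (decimal)
Compute 2240 ÷ 32 = 70
Convert 70 (decimal) → 70 = 7×10 → 7 tens (place-value notation)
7 tens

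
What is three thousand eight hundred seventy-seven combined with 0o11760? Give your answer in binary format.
Convert three thousand eight hundred seventy-seven (English words) → 3×1000 + 8×100 + 77 = 3877 (decimal)
Convert 0o11760 (octal) → 1×4096 + 1×512 + 7×64 + 6×8 = 5104 (decimal)
Compute 3877 + 5104 = 8981
Convert 8981 (decimal) → 8981 = 8192 + 512 + 256 + 16 + 4 + 1 → 0b10001100010101 (binary)
0b10001100010101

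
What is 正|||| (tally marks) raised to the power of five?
Convert 正|||| (tally marks) → 5 + 4 = 9 (decimal)
Convert five (English words) → 5 (decimal)
Compute 9 ^ 5 = 59049
59049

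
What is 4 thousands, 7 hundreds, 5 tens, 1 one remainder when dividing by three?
Convert 4 thousands, 7 hundreds, 5 tens, 1 one (place-value notation) → 4×1000 + 7×100 + 5×10 + 1 = 4751 (decimal)
Convert three (English words) → 3 (decimal)
Compute 4751 mod 3 = 2
2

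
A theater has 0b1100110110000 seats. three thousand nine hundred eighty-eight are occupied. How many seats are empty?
Convert 0b1100110110000 (binary) → 4096 + 2048 + 256 + 128 + 32 + 16 = 6576 (decimal)
Convert three thousand nine hundred eighty-eight (English words) → 3×1000 + 9×100 + 88 = 3988 (decimal)
Compute 6576 - 3988 = 2588
2588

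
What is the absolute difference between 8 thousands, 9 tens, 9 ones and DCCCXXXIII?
Convert 8 thousands, 9 tens, 9 ones (place-value notation) → 8×1000 + 9×10 + 9 = 8099 (decimal)
Convert DCCCXXXIII (Roman numeral) → 500 + 100 + 100 + 100 + 10 + 10 + 10 + 1 + 1 + 1 = 833 (decimal)
Compute |8099 - 833| = 7266
7266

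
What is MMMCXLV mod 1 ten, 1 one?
Convert MMMCXLV (Roman numeral) → 1000 + 1000 + 1000 + 100 + 40 + 5 = 3145 (decimal)
Convert 1 ten, 1 one (place-value notation) → 1×10 + 1 = 11 (decimal)
Compute 3145 mod 11 = 10
10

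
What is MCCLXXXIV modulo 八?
Convert MCCLXXXIV (Roman numeral) → 1000 + 100 + 100 + 50 + 10 + 10 + 10 + 4 = 1284 (decimal)
Convert 八 (Chinese numeral) → 8 (decimal)
Compute 1284 mod 8 = 4
4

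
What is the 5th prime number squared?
The 5th prime number = 11
Compute 11² = 11 × 11 = 121
121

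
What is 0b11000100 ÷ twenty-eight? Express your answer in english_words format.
Convert 0b11000100 (binary) → 128 + 64 + 4 = 196 (decimal)
Convert twenty-eight (English words) → 28 (decimal)
Compute 196 ÷ 28 = 7
Convert 7 (decimal) → seven (English words)
seven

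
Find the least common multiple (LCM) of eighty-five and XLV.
Convert eighty-five (English words) → 85 (decimal)
Convert XLV (Roman numeral) → 40 + 5 = 45 (decimal)
Compute lcm(85, 45) = 765
765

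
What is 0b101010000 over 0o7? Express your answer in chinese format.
Convert 0b101010000 (binary) → 256 + 64 + 16 = 336 (decimal)
Convert 0o7 (octal) → 7 (decimal)
Compute 336 ÷ 7 = 48
Convert 48 (decimal) → 48 = 4×10 + 8 → 四十八 (Chinese numeral)
四十八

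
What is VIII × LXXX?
Convert VIII (Roman numeral) → 5 + 1 + 1 + 1 = 8 (decimal)
Convert LXXX (Roman numeral) → 50 + 10 + 10 + 10 = 80 (decimal)
Compute 8 × 80 = 640
640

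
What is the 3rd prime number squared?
The 3rd prime number = 5
Compute 5² = 5 × 5 = 25
25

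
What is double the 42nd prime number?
The 42nd prime number = 181
Compute 181 × 2 = 362
362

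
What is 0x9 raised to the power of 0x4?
Convert 0x9 (hexadecimal) → 9 (decimal)
Convert 0x4 (hexadecimal) → 4 (decimal)
Compute 9 ^ 4 = 6561
6561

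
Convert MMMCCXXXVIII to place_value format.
Convert MMMCCXXXVIII (Roman numeral) → 1000 + 1000 + 1000 + 100 + 100 + 10 + 10 + 10 + 5 + 1 + 1 + 1 = 3238 (decimal)
Convert 3238 (decimal) → 3238 = 3×1000 + 2×100 + 3×10 + 8 → 3 thousands, 2 hundreds, 3 tens, 8 ones (place-value notation)
3 thousands, 2 hundreds, 3 tens, 8 ones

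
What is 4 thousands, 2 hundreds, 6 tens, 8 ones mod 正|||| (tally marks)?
Convert 4 thousands, 2 hundreds, 6 tens, 8 ones (place-value notation) → 4×1000 + 2×100 + 6×10 + 8 = 4268 (decimal)
Convert 正|||| (tally marks) → 5 + 4 = 9 (decimal)
Compute 4268 mod 9 = 2
2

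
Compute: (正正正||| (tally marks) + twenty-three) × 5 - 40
Convert 正正正||| (tally marks) → 5 + 5 + 5 + 3 = 18 (decimal)
Convert twenty-three (English words) → 23 (decimal)
Expression in decimal: (18 + 23) × 5 - 40
Parentheses first: 18 + 23 = 41
Multiply: 41 × 5 = 205
Subtract: 205 - 40 = 165
165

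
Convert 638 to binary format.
Convert 638 (decimal) → 638 = 512 + 64 + 32 + 16 + 8 + 4 + 2 → 0b1001111110 (binary)
0b1001111110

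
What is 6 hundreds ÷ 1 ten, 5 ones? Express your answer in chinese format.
Convert 6 hundreds (place-value notation) → 6×100 = 600 (decimal)
Convert 1 ten, 5 ones (place-value notation) → 1×10 + 5 = 15 (decimal)
Compute 600 ÷ 15 = 40
Convert 40 (decimal) → 40 = 4×10 → 四十 (Chinese numeral)
四十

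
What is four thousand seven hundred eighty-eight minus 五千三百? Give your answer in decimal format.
Convert four thousand seven hundred eighty-eight (English words) → 4×1000 + 7×100 + 88 = 4788 (decimal)
Convert 五千三百 (Chinese numeral) → 5×1000 + 3×100 = 5300 (decimal)
Compute 4788 - 5300 = -512
-512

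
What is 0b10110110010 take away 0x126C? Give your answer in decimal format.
Convert 0b10110110010 (binary) → 1024 + 256 + 128 + 32 + 16 + 2 = 1458 (decimal)
Convert 0x126C (hexadecimal) → 1×4096 + 2×256 + 6×16 + 12 = 4716 (decimal)
Compute 1458 - 4716 = -3258
-3258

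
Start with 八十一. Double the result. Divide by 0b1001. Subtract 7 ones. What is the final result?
Convert 八十一 (Chinese numeral) → 8×10 + 1 = 81 (decimal)
Start: 81
81 × 2 = 162
Convert 0b1001 (binary) → 8 + 1 = 9 (decimal)
162 ÷ 9 = 18
Convert 7 ones (place-value notation) → 7 (decimal)
18 - 7 = 11
11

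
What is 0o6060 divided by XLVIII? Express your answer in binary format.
Convert 0o6060 (octal) → 6×512 + 6×8 = 3120 (decimal)
Convert XLVIII (Roman numeral) → 40 + 5 + 1 + 1 + 1 = 48 (decimal)
Compute 3120 ÷ 48 = 65
Convert 65 (decimal) → 65 = 64 + 1 → 0b1000001 (binary)
0b1000001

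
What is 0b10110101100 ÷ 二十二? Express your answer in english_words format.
Convert 0b10110101100 (binary) → 1024 + 256 + 128 + 32 + 8 + 4 = 1452 (decimal)
Convert 二十二 (Chinese numeral) → 2×10 + 2 = 22 (decimal)
Compute 1452 ÷ 22 = 66
Convert 66 (decimal) → sixty-six (English words)
sixty-six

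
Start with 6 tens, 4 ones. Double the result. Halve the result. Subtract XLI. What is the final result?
Convert 6 tens, 4 ones (place-value notation) → 6×10 + 4 = 64 (decimal)
Start: 64
64 × 2 = 128
128 ÷ 2 = 64
Convert XLI (Roman numeral) → 40 + 1 = 41 (decimal)
64 - 41 = 23
23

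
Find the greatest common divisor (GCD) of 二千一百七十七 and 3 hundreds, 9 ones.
Convert 二千一百七十七 (Chinese numeral) → 2×1000 + 1×100 + 7×10 + 7 = 2177 (decimal)
Convert 3 hundreds, 9 ones (place-value notation) → 3×100 + 9 = 309 (decimal)
Compute gcd(2177, 309) = 1
1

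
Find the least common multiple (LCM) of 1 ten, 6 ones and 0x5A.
Convert 1 ten, 6 ones (place-value notation) → 1×10 + 6 = 16 (decimal)
Convert 0x5A (hexadecimal) → 5×16 + 10 = 90 (decimal)
Compute lcm(16, 90) = 720
720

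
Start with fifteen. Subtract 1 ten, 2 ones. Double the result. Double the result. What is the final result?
Convert fifteen (English words) → 15 (decimal)
Start: 15
Convert 1 ten, 2 ones (place-value notation) → 1×10 + 2 = 12 (decimal)
15 - 12 = 3
3 × 2 = 6
6 × 2 = 12
12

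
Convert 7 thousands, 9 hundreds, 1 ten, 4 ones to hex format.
Convert 7 thousands, 9 hundreds, 1 ten, 4 ones (place-value notation) → 7×1000 + 9×100 + 1×10 + 4 = 7914 (decimal)
Convert 7914 (decimal) → 7914 = 1×4096 + 14×256 + 14×16 + 10 → 0x1EEA (hexadecimal)
0x1EEA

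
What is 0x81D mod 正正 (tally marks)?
Convert 0x81D (hexadecimal) → 8×256 + 1×16 + 13 = 2077 (decimal)
Convert 正正 (tally marks) → 5 + 5 = 10 (decimal)
Compute 2077 mod 10 = 7
7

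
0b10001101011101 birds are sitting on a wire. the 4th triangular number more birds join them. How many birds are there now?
Convert 0b10001101011101 (binary) → 8192 + 512 + 256 + 64 + 16 + 8 + 4 + 1 = 9053 (decimal)
Convert the 4th triangular number (triangular index) → 4×5/2 = 10 (decimal)
Compute 9053 + 10 = 9063
9063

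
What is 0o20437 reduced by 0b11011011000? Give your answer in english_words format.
Convert 0o20437 (octal) → 2×4096 + 4×64 + 3×8 + 7 = 8479 (decimal)
Convert 0b11011011000 (binary) → 1024 + 512 + 128 + 64 + 16 + 8 = 1752 (decimal)
Compute 8479 - 1752 = 6727
Convert 6727 (decimal) → 6727 = 6×1000 + 7×100 + 27 → six thousand seven hundred twenty-seven (English words)
six thousand seven hundred twenty-seven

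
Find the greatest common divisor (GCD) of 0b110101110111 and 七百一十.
Convert 0b110101110111 (binary) → 2048 + 1024 + 256 + 64 + 32 + 16 + 4 + 2 + 1 = 3447 (decimal)
Convert 七百一十 (Chinese numeral) → 7×100 + 1×10 = 710 (decimal)
Compute gcd(3447, 710) = 1
1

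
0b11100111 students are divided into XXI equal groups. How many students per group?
Convert 0b11100111 (binary) → 128 + 64 + 32 + 4 + 2 + 1 = 231 (decimal)
Convert XXI (Roman numeral) → 10 + 10 + 1 = 21 (decimal)
Compute 231 ÷ 21 = 11
11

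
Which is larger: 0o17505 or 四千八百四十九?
Convert 0o17505 (octal) → 1×4096 + 7×512 + 5×64 + 5 = 8005 (decimal)
Convert 四千八百四十九 (Chinese numeral) → 4×1000 + 8×100 + 4×10 + 9 = 4849 (decimal)
Compare 8005 vs 4849: larger = 8005
8005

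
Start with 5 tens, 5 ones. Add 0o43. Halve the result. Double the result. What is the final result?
Convert 5 tens, 5 ones (place-value notation) → 5×10 + 5 = 55 (decimal)
Start: 55
Convert 0o43 (octal) → 4×8 + 3 = 35 (decimal)
55 + 35 = 90
90 ÷ 2 = 45
45 × 2 = 90
90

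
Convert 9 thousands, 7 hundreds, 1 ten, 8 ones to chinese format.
Convert 9 thousands, 7 hundreds, 1 ten, 8 ones (place-value notation) → 9×1000 + 7×100 + 1×10 + 8 = 9718 (decimal)
Convert 9718 (decimal) → 9718 = 9×1000 + 7×100 + 1×10 + 8 → 九千七百一十八 (Chinese numeral)
九千七百一十八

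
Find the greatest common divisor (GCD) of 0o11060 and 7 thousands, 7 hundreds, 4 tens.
Convert 0o11060 (octal) → 1×4096 + 1×512 + 6×8 = 4656 (decimal)
Convert 7 thousands, 7 hundreds, 4 tens (place-value notation) → 7×1000 + 7×100 + 4×10 = 7740 (decimal)
Compute gcd(4656, 7740) = 12
12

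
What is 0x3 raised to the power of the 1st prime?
Convert 0x3 (hexadecimal) → 3 (decimal)
Convert the 1st prime (prime index) → 2 (decimal)
Compute 3 ^ 2 = 9
9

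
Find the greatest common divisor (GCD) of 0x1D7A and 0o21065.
Convert 0x1D7A (hexadecimal) → 1×4096 + 13×256 + 7×16 + 10 = 7546 (decimal)
Convert 0o21065 (octal) → 2×4096 + 1×512 + 6×8 + 5 = 8757 (decimal)
Compute gcd(7546, 8757) = 7
7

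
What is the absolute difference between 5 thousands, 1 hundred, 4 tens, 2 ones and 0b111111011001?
Convert 5 thousands, 1 hundred, 4 tens, 2 ones (place-value notation) → 5×1000 + 1×100 + 4×10 + 2 = 5142 (decimal)
Convert 0b111111011001 (binary) → 2048 + 1024 + 512 + 256 + 128 + 64 + 16 + 8 + 1 = 4057 (decimal)
Compute |5142 - 4057| = 1085
1085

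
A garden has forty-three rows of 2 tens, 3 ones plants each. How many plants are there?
Convert 2 tens, 3 ones (place-value notation) → 2×10 + 3 = 23 (decimal)
Convert forty-three (English words) → 43 (decimal)
Compute 23 × 43 = 989
989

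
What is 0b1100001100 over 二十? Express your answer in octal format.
Convert 0b1100001100 (binary) → 512 + 256 + 8 + 4 = 780 (decimal)
Convert 二十 (Chinese numeral) → 2×10 = 20 (decimal)
Compute 780 ÷ 20 = 39
Convert 39 (decimal) → 39 = 4×8 + 7 → 0o47 (octal)
0o47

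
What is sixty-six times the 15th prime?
Convert sixty-six (English words) → 66 (decimal)
Convert the 15th prime (prime index) → 47 (decimal)
Compute 66 × 47 = 3102
3102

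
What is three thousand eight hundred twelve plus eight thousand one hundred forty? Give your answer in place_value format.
Convert three thousand eight hundred twelve (English words) → 3×1000 + 8×100 + 12 = 3812 (decimal)
Convert eight thousand one hundred forty (English words) → 8×1000 + 1×100 + 40 = 8140 (decimal)
Compute 3812 + 8140 = 11952
Convert 11952 (decimal) → 11952 = 11×1000 + 9×100 + 5×10 + 2 → 11 thousands, 9 hundreds, 5 tens, 2 ones (place-value notation)
11 thousands, 9 hundreds, 5 tens, 2 ones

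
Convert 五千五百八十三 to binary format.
Convert 五千五百八十三 (Chinese numeral) → 5×1000 + 5×100 + 8×10 + 3 = 5583 (decimal)
Convert 5583 (decimal) → 5583 = 4096 + 1024 + 256 + 128 + 64 + 8 + 4 + 2 + 1 → 0b1010111001111 (binary)
0b1010111001111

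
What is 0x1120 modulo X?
Convert 0x1120 (hexadecimal) → 1×4096 + 1×256 + 2×16 = 4384 (decimal)
Convert X (Roman numeral) → 10 (decimal)
Compute 4384 mod 10 = 4
4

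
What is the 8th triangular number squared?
The 8th triangular number = 8×9/2 = 36
Compute 36² = 36 × 36 = 1296
1296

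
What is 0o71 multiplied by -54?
Convert 0o71 (octal) → 7×8 + 1 = 57 (decimal)
Compute 57 × -54 = -3078
-3078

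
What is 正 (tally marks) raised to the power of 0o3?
Convert 正 (tally marks) → 5 (decimal)
Convert 0o3 (octal) → 3 (decimal)
Compute 5 ^ 3 = 125
125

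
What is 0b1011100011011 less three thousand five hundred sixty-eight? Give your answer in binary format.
Convert 0b1011100011011 (binary) → 4096 + 1024 + 512 + 256 + 16 + 8 + 2 + 1 = 5915 (decimal)
Convert three thousand five hundred sixty-eight (English words) → 3×1000 + 5×100 + 68 = 3568 (decimal)
Compute 5915 - 3568 = 2347
Convert 2347 (decimal) → 2347 = 2048 + 256 + 32 + 8 + 2 + 1 → 0b100100101011 (binary)
0b100100101011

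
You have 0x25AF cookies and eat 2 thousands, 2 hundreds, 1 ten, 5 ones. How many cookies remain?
Convert 0x25AF (hexadecimal) → 2×4096 + 5×256 + 10×16 + 15 = 9647 (decimal)
Convert 2 thousands, 2 hundreds, 1 ten, 5 ones (place-value notation) → 2×1000 + 2×100 + 1×10 + 5 = 2215 (decimal)
Compute 9647 - 2215 = 7432
7432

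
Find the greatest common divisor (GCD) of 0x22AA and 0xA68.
Convert 0x22AA (hexadecimal) → 2×4096 + 2×256 + 10×16 + 10 = 8874 (decimal)
Convert 0xA68 (hexadecimal) → 10×256 + 6×16 + 8 = 2664 (decimal)
Compute gcd(8874, 2664) = 18
18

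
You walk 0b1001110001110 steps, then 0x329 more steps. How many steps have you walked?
Convert 0b1001110001110 (binary) → 4096 + 512 + 256 + 128 + 8 + 4 + 2 = 5006 (decimal)
Convert 0x329 (hexadecimal) → 3×256 + 2×16 + 9 = 809 (decimal)
Compute 5006 + 809 = 5815
5815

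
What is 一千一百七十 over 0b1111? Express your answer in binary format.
Convert 一千一百七十 (Chinese numeral) → 1×1000 + 1×100 + 7×10 = 1170 (decimal)
Convert 0b1111 (binary) → 8 + 4 + 2 + 1 = 15 (decimal)
Compute 1170 ÷ 15 = 78
Convert 78 (decimal) → 78 = 64 + 8 + 4 + 2 → 0b1001110 (binary)
0b1001110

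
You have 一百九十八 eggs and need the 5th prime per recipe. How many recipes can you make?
Convert 一百九十八 (Chinese numeral) → 1×100 + 9×10 + 8 = 198 (decimal)
Convert the 5th prime (prime index) → 11 (decimal)
Compute 198 ÷ 11 = 18
18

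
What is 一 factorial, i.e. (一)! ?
Convert 一 (Chinese numeral) → 1 (decimal)
Compute 1! = 1
1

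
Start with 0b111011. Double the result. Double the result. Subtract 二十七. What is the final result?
Convert 0b111011 (binary) → 32 + 16 + 8 + 2 + 1 = 59 (decimal)
Start: 59
59 × 2 = 118
118 × 2 = 236
Convert 二十七 (Chinese numeral) → 2×10 + 7 = 27 (decimal)
236 - 27 = 209
209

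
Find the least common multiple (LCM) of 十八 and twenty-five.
Convert 十八 (Chinese numeral) → 1×10 + 8 = 18 (decimal)
Convert twenty-five (English words) → 25 (decimal)
Compute lcm(18, 25) = 450
450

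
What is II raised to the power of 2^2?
Convert II (Roman numeral) → 1 + 1 = 2 (decimal)
Convert 2^2 (power) → 4 (decimal)
Compute 2 ^ 4 = 16
16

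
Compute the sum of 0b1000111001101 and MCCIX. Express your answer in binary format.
Convert 0b1000111001101 (binary) → 4096 + 256 + 128 + 64 + 8 + 4 + 1 = 4557 (decimal)
Convert MCCIX (Roman numeral) → 1000 + 100 + 100 + 9 = 1209 (decimal)
Compute 4557 + 1209 = 5766
Convert 5766 (decimal) → 5766 = 4096 + 1024 + 512 + 128 + 4 + 2 → 0b1011010000110 (binary)
0b1011010000110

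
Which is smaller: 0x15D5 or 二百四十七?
Convert 0x15D5 (hexadecimal) → 1×4096 + 5×256 + 13×16 + 5 = 5589 (decimal)
Convert 二百四十七 (Chinese numeral) → 2×100 + 4×10 + 7 = 247 (decimal)
Compare 5589 vs 247: smaller = 247
247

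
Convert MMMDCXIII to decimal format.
Convert MMMDCXIII (Roman numeral) → 1000 + 1000 + 1000 + 500 + 100 + 10 + 1 + 1 + 1 = 3613 (decimal)
3613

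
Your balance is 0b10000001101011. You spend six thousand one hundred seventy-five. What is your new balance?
Convert 0b10000001101011 (binary) → 8192 + 64 + 32 + 8 + 2 + 1 = 8299 (decimal)
Convert six thousand one hundred seventy-five (English words) → 6×1000 + 1×100 + 75 = 6175 (decimal)
Compute 8299 - 6175 = 2124
2124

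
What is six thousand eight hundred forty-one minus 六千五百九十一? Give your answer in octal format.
Convert six thousand eight hundred forty-one (English words) → 6×1000 + 8×100 + 41 = 6841 (decimal)
Convert 六千五百九十一 (Chinese numeral) → 6×1000 + 5×100 + 9×10 + 1 = 6591 (decimal)
Compute 6841 - 6591 = 250
Convert 250 (decimal) → 250 = 3×64 + 7×8 + 2 → 0o372 (octal)
0o372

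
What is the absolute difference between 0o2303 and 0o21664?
Convert 0o2303 (octal) → 2×512 + 3×64 + 3 = 1219 (decimal)
Convert 0o21664 (octal) → 2×4096 + 1×512 + 6×64 + 6×8 + 4 = 9140 (decimal)
Compute |1219 - 9140| = 7921
7921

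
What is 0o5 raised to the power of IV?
Convert 0o5 (octal) → 5 (decimal)
Convert IV (Roman numeral) → 4 (decimal)
Compute 5 ^ 4 = 625
625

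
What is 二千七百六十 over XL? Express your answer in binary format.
Convert 二千七百六十 (Chinese numeral) → 2×1000 + 7×100 + 6×10 = 2760 (decimal)
Convert XL (Roman numeral) → 40 (decimal)
Compute 2760 ÷ 40 = 69
Convert 69 (decimal) → 69 = 64 + 4 + 1 → 0b1000101 (binary)
0b1000101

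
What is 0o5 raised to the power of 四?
Convert 0o5 (octal) → 5 (decimal)
Convert 四 (Chinese numeral) → 4 (decimal)
Compute 5 ^ 4 = 625
625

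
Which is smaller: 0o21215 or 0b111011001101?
Convert 0o21215 (octal) → 2×4096 + 1×512 + 2×64 + 1×8 + 5 = 8845 (decimal)
Convert 0b111011001101 (binary) → 2048 + 1024 + 512 + 128 + 64 + 8 + 4 + 1 = 3789 (decimal)
Compare 8845 vs 3789: smaller = 3789
3789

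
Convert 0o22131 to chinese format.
Convert 0o22131 (octal) → 2×4096 + 2×512 + 1×64 + 3×8 + 1 = 9305 (decimal)
Convert 9305 (decimal) → 9305 = 9×1000 + 3×100 + 5 → 九千三百零五 (Chinese numeral)
九千三百零五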